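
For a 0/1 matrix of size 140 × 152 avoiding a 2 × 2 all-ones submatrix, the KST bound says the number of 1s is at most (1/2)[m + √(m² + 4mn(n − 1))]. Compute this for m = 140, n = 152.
z(140, 152; 2, 2) ≤ (1/2)[140 + √(140² + 4·140·152·151)] = (1/2)[140 + √12872720] = 1863.9286

Kővári–Sós–Turán: let r_1, ..., r_140 be the row sums and z = Σ r_i the total number of 1s. Each pair of columns can share at most one row with both entries 1 (else a 2×2 all-ones block appears), so Σ_i C(r_i, 2) ≤ C(152, 2) = 11476. By convexity Σ_i C(r_i, 2) ≥ 140·C(z/140, 2) = z(z − 140)/(2·140), giving z² − 140z − 140·152·151 ≤ 0 and hence z ≤ (1/2)[140 + √(19600 + 4·3213280)] = (1/2)[140 + √12872720] ≈ (1/2)(140 + 3587.8573) = 1863.9286.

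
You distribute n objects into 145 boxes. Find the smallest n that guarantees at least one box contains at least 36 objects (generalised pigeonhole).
n = (36 − 1)·145 + 1 = 5076

By the generalised pigeonhole principle, to guarantee some box contains ≥ r objects we need more than (r − 1) · k objects total. Threshold: n = (r − 1) · k + 1. With r = 36 and k = 145: n = 35 · 145 + 1 = 5075 + 1 = 5076. For n = 5075 = 35 · 145, we can put exactly 35 objects in every box, avoiding 36 in any single one — so 5076 is tight.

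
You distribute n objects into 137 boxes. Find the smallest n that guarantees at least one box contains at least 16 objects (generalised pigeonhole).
n = (16 − 1)·137 + 1 = 2056

By the generalised pigeonhole principle, to guarantee some box contains ≥ r objects we need more than (r − 1) · k objects total. Threshold: n = (r − 1) · k + 1. With r = 16 and k = 137: n = 15 · 137 + 1 = 2055 + 1 = 2056. For n = 2055 = 15 · 137, we can put exactly 15 objects in every box, avoiding 16 in any single one — so 2056 is tight.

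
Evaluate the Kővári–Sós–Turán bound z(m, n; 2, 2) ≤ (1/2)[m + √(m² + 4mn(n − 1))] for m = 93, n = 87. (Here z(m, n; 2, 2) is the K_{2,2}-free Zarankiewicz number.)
z(93, 87; 2, 2) ≤ (1/2)[93 + √(93² + 4·93·87·86)] = (1/2)[93 + √2791953] = 881.9569

Kővári–Sós–Turán: let r_1, ..., r_93 be the row sums and z = Σ r_i the total number of 1s. Each pair of columns can share at most one row with both entries 1 (else a 2×2 all-ones block appears), so Σ_i C(r_i, 2) ≤ C(87, 2) = 3741. By convexity Σ_i C(r_i, 2) ≥ 93·C(z/93, 2) = z(z − 93)/(2·93), giving z² − 93z − 93·87·86 ≤ 0 and hence z ≤ (1/2)[93 + √(8649 + 4·695826)] = (1/2)[93 + √2791953] ≈ (1/2)(93 + 1670.9138) = 881.9569.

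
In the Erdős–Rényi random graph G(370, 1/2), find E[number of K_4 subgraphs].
E[# K_4] = C(370, 4) · (1/2)^C(4, 2) = 768299820 / 2^6 = 192074955/16 = 12004684.6875

For each 4-subset S of vertices (there are C(370, 4) = 768299820 such S), let X_S = 1 if S induces a K_4 (all C(4, 2) = 6 edges present). Then P(X_S = 1) = (1/2)^6 = 1/64. By linearity of expectation, E[# K_4] = C(370, 4) · (1/2)^6 = 768299820 / 64 = 192074955/16 = 12004684.6875.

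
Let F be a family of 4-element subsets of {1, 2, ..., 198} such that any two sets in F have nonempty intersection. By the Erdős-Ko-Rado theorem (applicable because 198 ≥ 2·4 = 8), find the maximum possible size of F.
max |F| = C(197, 3) = 1254890

Erdős-Ko-Rado (1961): when n ≥ 2k, max |F| = C(n−1, k−1). The bound is attained by the star {A : i ∈ A} for any fixed i ∈ [n]. Here C(198−1, 4−1) = C(197, 3) = 1254890.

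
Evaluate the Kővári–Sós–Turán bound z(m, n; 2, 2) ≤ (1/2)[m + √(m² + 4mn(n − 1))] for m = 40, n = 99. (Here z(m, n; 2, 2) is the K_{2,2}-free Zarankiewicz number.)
z(40, 99; 2, 2) ≤ (1/2)[40 + √(40² + 4·40·99·98)] = (1/2)[40 + √1553920] = 643.2816

Kővári–Sós–Turán: let r_1, ..., r_40 be the row sums and z = Σ r_i the total number of 1s. Each pair of columns can share at most one row with both entries 1 (else a 2×2 all-ones block appears), so Σ_i C(r_i, 2) ≤ C(99, 2) = 4851. By convexity Σ_i C(r_i, 2) ≥ 40·C(z/40, 2) = z(z − 40)/(2·40), giving z² − 40z − 40·99·98 ≤ 0 and hence z ≤ (1/2)[40 + √(1600 + 4·388080)] = (1/2)[40 + √1553920] ≈ (1/2)(40 + 1246.5633) = 643.2816.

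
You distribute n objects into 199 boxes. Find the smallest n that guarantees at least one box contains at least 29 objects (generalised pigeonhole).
n = (29 − 1)·199 + 1 = 5573

By the generalised pigeonhole principle, to guarantee some box contains ≥ r objects we need more than (r − 1) · k objects total. Threshold: n = (r − 1) · k + 1. With r = 29 and k = 199: n = 28 · 199 + 1 = 5572 + 1 = 5573. For n = 5572 = 28 · 199, we can put exactly 28 objects in every box, avoiding 29 in any single one — so 5573 is tight.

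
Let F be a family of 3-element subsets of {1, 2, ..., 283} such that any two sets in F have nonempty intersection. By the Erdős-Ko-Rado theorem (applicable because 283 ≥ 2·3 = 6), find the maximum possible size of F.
max |F| = C(282, 2) = 39621

Erdős-Ko-Rado (1961): when n ≥ 2k, max |F| = C(n−1, k−1). The bound is attained by the star {A : i ∈ A} for any fixed i ∈ [n]. Here C(283−1, 3−1) = C(282, 2) = 39621.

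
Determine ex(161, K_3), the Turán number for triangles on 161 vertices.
ex(161, K_3) = ⌊161^2/4⌋ = 6480

Mantel (1907): a triangle-free graph on n vertices has at most ⌊n^2/4⌋ edges, with equality for the complete bipartite graph K_{⌊n/2⌋, ⌈n/2⌉}. For n = 161: ⌊161^2/4⌋ = ⌊25921/4⌋ = 6480. The extremal graph is K_{80, 81}, which has 80·81 = 6480 edges.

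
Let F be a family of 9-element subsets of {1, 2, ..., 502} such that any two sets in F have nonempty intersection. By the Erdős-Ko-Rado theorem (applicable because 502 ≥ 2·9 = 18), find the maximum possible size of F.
max |F| = C(501, 8) = 93065198550216750

Erdős-Ko-Rado (1961): when n ≥ 2k, max |F| = C(n−1, k−1). The bound is attained by the star {A : i ∈ A} for any fixed i ∈ [n]. Here C(502−1, 9−1) = C(501, 8) = 93065198550216750.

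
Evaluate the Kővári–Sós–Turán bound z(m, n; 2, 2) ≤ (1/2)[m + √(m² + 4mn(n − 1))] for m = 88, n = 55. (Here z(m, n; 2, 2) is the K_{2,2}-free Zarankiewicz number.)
z(88, 55; 2, 2) ≤ (1/2)[88 + √(88² + 4·88·55·54)] = (1/2)[88 + √1053184] = 557.1238

Kővári–Sós–Turán: let r_1, ..., r_88 be the row sums and z = Σ r_i the total number of 1s. Each pair of columns can share at most one row with both entries 1 (else a 2×2 all-ones block appears), so Σ_i C(r_i, 2) ≤ C(55, 2) = 1485. By convexity Σ_i C(r_i, 2) ≥ 88·C(z/88, 2) = z(z − 88)/(2·88), giving z² − 88z − 88·55·54 ≤ 0 and hence z ≤ (1/2)[88 + √(7744 + 4·261360)] = (1/2)[88 + √1053184] ≈ (1/2)(88 + 1026.2475) = 557.1238.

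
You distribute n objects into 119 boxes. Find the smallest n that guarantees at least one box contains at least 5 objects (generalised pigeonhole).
n = (5 − 1)·119 + 1 = 477

By the generalised pigeonhole principle, to guarantee some box contains ≥ r objects we need more than (r − 1) · k objects total. Threshold: n = (r − 1) · k + 1. With r = 5 and k = 119: n = 4 · 119 + 1 = 476 + 1 = 477. For n = 476 = 4 · 119, we can put exactly 4 objects in every box, avoiding 5 in any single one — so 477 is tight.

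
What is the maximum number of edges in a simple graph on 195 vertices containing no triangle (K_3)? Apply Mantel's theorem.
ex(195, K_3) = ⌊195^2/4⌋ = 9506

Mantel (1907): a triangle-free graph on n vertices has at most ⌊n^2/4⌋ edges, with equality for the complete bipartite graph K_{⌊n/2⌋, ⌈n/2⌉}. For n = 195: ⌊195^2/4⌋ = ⌊38025/4⌋ = 9506. The extremal graph is K_{97, 98}, which has 97·98 = 9506 edges.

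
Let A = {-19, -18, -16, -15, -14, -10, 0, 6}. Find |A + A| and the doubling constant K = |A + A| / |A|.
K = |A + A| / |A| = 29/8

Enumerate A + A = {a + b : a, b ∈ A}. With |A| = 8, there are |A|^2 = 64 ordered sum pairs; collecting distinct values, A + A = {-38, -37, -36, -35, -34, -33, -32, -31, -30, -29, -28, -26, -25, -24, -20, -19, -18, -16, -15, -14, -13, -12, -10, -9, -8, -4, 0, 6, 12}, so |A + A| = 29. Thus K = 29/8. For comparison, the minimum possible |A + A| over all 8-element sets is 2·8 − 1 = 15 (so min K = 15/8), attained only by arithmetic progressions.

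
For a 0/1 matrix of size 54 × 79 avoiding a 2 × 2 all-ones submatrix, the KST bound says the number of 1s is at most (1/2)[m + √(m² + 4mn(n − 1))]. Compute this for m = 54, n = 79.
z(54, 79; 2, 2) ≤ (1/2)[54 + √(54² + 4·54·79·78)] = (1/2)[54 + √1333908] = 604.4747

Kővári–Sós–Turán: let r_1, ..., r_54 be the row sums and z = Σ r_i the total number of 1s. Each pair of columns can share at most one row with both entries 1 (else a 2×2 all-ones block appears), so Σ_i C(r_i, 2) ≤ C(79, 2) = 3081. By convexity Σ_i C(r_i, 2) ≥ 54·C(z/54, 2) = z(z − 54)/(2·54), giving z² − 54z − 54·79·78 ≤ 0 and hence z ≤ (1/2)[54 + √(2916 + 4·332748)] = (1/2)[54 + √1333908] ≈ (1/2)(54 + 1154.9493) = 604.4747.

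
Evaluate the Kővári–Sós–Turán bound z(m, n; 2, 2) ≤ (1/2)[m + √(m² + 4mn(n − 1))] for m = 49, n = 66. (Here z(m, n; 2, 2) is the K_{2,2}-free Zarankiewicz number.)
z(49, 66; 2, 2) ≤ (1/2)[49 + √(49² + 4·49·66·65)] = (1/2)[49 + √843241] = 483.6408

Kővári–Sós–Turán: let r_1, ..., r_49 be the row sums and z = Σ r_i the total number of 1s. Each pair of columns can share at most one row with both entries 1 (else a 2×2 all-ones block appears), so Σ_i C(r_i, 2) ≤ C(66, 2) = 2145. By convexity Σ_i C(r_i, 2) ≥ 49·C(z/49, 2) = z(z − 49)/(2·49), giving z² − 49z − 49·66·65 ≤ 0 and hence z ≤ (1/2)[49 + √(2401 + 4·210210)] = (1/2)[49 + √843241] ≈ (1/2)(49 + 918.2815) = 483.6408.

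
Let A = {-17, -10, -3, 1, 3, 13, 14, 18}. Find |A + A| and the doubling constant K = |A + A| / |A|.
K = |A + A| / |A| = 33/8

Enumerate A + A = {a + b : a, b ∈ A}. With |A| = 8, there are |A|^2 = 64 ordered sum pairs; collecting distinct values, A + A = {-34, -27, -20, -16, -14, -13, -9, -7, -6, -4, -3, -2, 0, 1, 2, 3, 4, 6, 8, 10, 11, 14, 15, 16, 17, 19, 21, 26, 27, 28, 31, 32, 36}, so |A + A| = 33. Thus K = 33/8. For comparison, the minimum possible |A + A| over all 8-element sets is 2·8 − 1 = 15 (so min K = 15/8), attained only by arithmetic progressions.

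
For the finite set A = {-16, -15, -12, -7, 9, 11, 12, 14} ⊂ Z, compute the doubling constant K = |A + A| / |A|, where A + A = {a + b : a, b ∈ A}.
K = |A + A| / |A| = 31/8

Enumerate A + A = {a + b : a, b ∈ A}. With |A| = 8, there are |A|^2 = 64 ordered sum pairs; collecting distinct values, A + A = {-32, -31, -30, -28, -27, -24, -23, -22, -19, -14, -7, -6, -5, -4, -3, -2, -1, 0, 2, 4, 5, 7, 18, 20, 21, 22, 23, 24, 25, 26, 28}, so |A + A| = 31. Thus K = 31/8. For comparison, the minimum possible |A + A| over all 8-element sets is 2·8 − 1 = 15 (so min K = 15/8), attained only by arithmetic progressions.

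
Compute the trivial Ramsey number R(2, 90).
R(2, 90) = 90

R(2, k) = k for all k ≥ 2: in a 2-colouring of K_k, either some edge is red (a red K_2) or all edges are blue (a blue K_k). And K_{89} coloured all-blue has no blue K_90, so R(2, 90) > 89. Hence R(2, 90) = 90.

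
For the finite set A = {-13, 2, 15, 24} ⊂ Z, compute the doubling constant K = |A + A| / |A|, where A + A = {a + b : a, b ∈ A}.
K = |A + A| / |A| = 10/4 = 5/2

Enumerate A + A = {a + b : a, b ∈ A}. With |A| = 4, there are |A|^2 = 16 ordered sum pairs; collecting distinct values, A + A = {-26, -11, 2, 4, 11, 17, 26, 30, 39, 48}, so |A + A| = 10. Thus K = 10/4 = 5/2. For comparison, the minimum possible |A + A| over all 4-element sets is 2·4 − 1 = 7 (so min K = 7/4), attained only by arithmetic progressions.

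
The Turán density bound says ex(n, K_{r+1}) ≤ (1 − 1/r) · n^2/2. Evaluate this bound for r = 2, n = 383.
Turán density bound = (1/2) · 383^2/2 = 146689/4 ≈ 36672.25

Turán's theorem: ex(n, K_{r+1}) is achieved by the complete r-partite Turán graph T(n, r) with parts as balanced as possible, and is at most (1 − 1/r) · n^2/2. For r = 2, n = 383: the density bound is (1/2) · 146689/2 = 146689/4 ≈ 36672.25. The integer-valued extremum is e(T(383, 2)) = 36672, which is strictly less than the density bound 146689/4 since 2 ∤ 383 (the parts of T(383, 2) cannot all be equal).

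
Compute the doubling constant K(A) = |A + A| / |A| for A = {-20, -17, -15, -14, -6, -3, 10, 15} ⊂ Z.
K = |A + A| / |A| = 32/8 = 4

Enumerate A + A = {a + b : a, b ∈ A}. With |A| = 8, there are |A|^2 = 64 ordered sum pairs; collecting distinct values, A + A = {-40, -37, -35, -34, -32, -31, -30, -29, -28, -26, -23, -21, -20, -18, -17, -12, -10, -9, -7, -6, -5, -4, -2, 0, 1, 4, 7, 9, 12, 20, 25, 30}, so |A + A| = 32. Thus K = 32/8 = 4. For comparison, the minimum possible |A + A| over all 8-element sets is 2·8 − 1 = 15 (so min K = 15/8), attained only by arithmetic progressions.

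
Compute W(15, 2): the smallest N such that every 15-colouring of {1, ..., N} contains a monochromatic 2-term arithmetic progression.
W(15, 2) = 15 + 1 = 16

A 2-term AP is any pair of integers, so a monochromatic 2-AP exists iff some colour is used at least twice. With 15 colours, the colouring i ↦ i on {1, ..., 15} uses each colour once, avoiding any monochromatic pair, so W(15, 2) > 15. For {1, ..., 16}, pigeonhole forces two integers of the same colour, which form a monochromatic 2-AP. Hence W(15, 2) = 16.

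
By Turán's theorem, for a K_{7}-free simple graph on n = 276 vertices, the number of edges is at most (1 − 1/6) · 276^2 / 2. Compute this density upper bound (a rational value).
Turán density bound = (5/6) · 276^2/2 = 31740

Turán's theorem: ex(n, K_{r+1}) is achieved by the complete r-partite Turán graph T(n, r) with parts as balanced as possible, and is at most (1 − 1/r) · n^2/2. For r = 6, n = 276: the density bound is (5/6) · 76176/2 = 31740. Since 6 ∣ 276, the Turán graph T(276, 6) has parts of equal size 46, and its edge count e(T(276, 6)) = 31740 attains the density bound exactly.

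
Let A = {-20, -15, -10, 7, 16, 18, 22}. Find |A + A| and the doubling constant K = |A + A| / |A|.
K = |A + A| / |A| = 27/7

Enumerate A + A = {a + b : a, b ∈ A}. With |A| = 7, there are |A|^2 = 49 ordered sum pairs; collecting distinct values, A + A = {-40, -35, -30, -25, -20, -13, -8, -4, -3, -2, 1, 2, 3, 6, 7, 8, 12, 14, 23, 25, 29, 32, 34, 36, 38, 40, 44}, so |A + A| = 27. Thus K = 27/7. For comparison, the minimum possible |A + A| over all 7-element sets is 2·7 − 1 = 13 (so min K = 13/7), attained only by arithmetic progressions.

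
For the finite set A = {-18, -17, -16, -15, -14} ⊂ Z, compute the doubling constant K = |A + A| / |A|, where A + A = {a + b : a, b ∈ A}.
K = |A + A| / |A| = 9/5

Enumerate A + A = {a + b : a, b ∈ A}. With |A| = 5, there are |A|^2 = 25 ordered sum pairs; collecting distinct values, A + A = {-36, -35, -34, -33, -32, -31, -30, -29, -28}, so |A + A| = 9. Thus K = 9/5. Here |A + A| = 2|A| − 1 = 9, the minimum possible — so K = 9/5 is minimal, which holds iff A is an arithmetic progression.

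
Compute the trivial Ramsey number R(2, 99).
R(2, 99) = 99

R(2, k) = k for all k ≥ 2: in a 2-colouring of K_k, either some edge is red (a red K_2) or all edges are blue (a blue K_k). And K_{98} coloured all-blue has no blue K_99, so R(2, 99) > 98. Hence R(2, 99) = 99.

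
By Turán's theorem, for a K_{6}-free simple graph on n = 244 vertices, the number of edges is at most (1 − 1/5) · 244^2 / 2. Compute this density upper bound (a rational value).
Turán density bound = (4/5) · 244^2/2 = 119072/5 ≈ 23814.4

Turán's theorem: ex(n, K_{r+1}) is achieved by the complete r-partite Turán graph T(n, r) with parts as balanced as possible, and is at most (1 − 1/r) · n^2/2. For r = 5, n = 244: the density bound is (4/5) · 59536/2 = 119072/5 ≈ 23814.4. The integer-valued extremum is e(T(244, 5)) = 23814, which is strictly less than the density bound 119072/5 since 5 ∤ 244 (the parts of T(244, 5) cannot all be equal).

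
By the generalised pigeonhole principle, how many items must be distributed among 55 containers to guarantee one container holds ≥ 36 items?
n = (36 − 1)·55 + 1 = 1926

By the generalised pigeonhole principle, to guarantee some box contains ≥ r objects we need more than (r − 1) · k objects total. Threshold: n = (r − 1) · k + 1. With r = 36 and k = 55: n = 35 · 55 + 1 = 1925 + 1 = 1926. For n = 1925 = 35 · 55, we can put exactly 35 objects in every box, avoiding 36 in any single one — so 1926 is tight.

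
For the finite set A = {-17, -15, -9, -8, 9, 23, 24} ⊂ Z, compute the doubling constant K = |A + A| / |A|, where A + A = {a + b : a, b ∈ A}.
K = |A + A| / |A| = 27/7

Enumerate A + A = {a + b : a, b ∈ A}. With |A| = 7, there are |A|^2 = 49 ordered sum pairs; collecting distinct values, A + A = {-34, -32, -30, -26, -25, -24, -23, -18, -17, -16, -8, -6, 0, 1, 6, 7, 8, 9, 14, 15, 16, 18, 32, 33, 46, 47, 48}, so |A + A| = 27. Thus K = 27/7. For comparison, the minimum possible |A + A| over all 7-element sets is 2·7 − 1 = 13 (so min K = 13/7), attained only by arithmetic progressions.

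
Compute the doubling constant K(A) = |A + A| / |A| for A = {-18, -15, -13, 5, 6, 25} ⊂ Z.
K = |A + A| / |A| = 19/6

Enumerate A + A = {a + b : a, b ∈ A}. With |A| = 6, there are |A|^2 = 36 ordered sum pairs; collecting distinct values, A + A = {-36, -33, -31, -30, -28, -26, -13, -12, -10, -9, -8, -7, 7, 10, 11, 12, 30, 31, 50}, so |A + A| = 19. Thus K = 19/6. For comparison, the minimum possible |A + A| over all 6-element sets is 2·6 − 1 = 11 (so min K = 11/6), attained only by arithmetic progressions.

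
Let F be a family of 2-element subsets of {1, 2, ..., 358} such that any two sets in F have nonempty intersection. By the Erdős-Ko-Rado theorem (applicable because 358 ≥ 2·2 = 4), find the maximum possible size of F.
max |F| = C(357, 1) = 357

Erdős-Ko-Rado (1961): when n ≥ 2k, max |F| = C(n−1, k−1). The bound is attained by the star {A : i ∈ A} for any fixed i ∈ [n]. Here C(358−1, 2−1) = C(357, 1) = 357.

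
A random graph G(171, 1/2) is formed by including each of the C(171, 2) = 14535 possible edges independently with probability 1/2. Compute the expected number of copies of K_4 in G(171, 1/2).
E[# K_4] = C(171, 4) · (1/2)^C(4, 2) = 34389810 / 2^6 = 17194905/32 = 537340.78125

For each 4-subset S of vertices (there are C(171, 4) = 34389810 such S), let X_S = 1 if S induces a K_4 (all C(4, 2) = 6 edges present). Then P(X_S = 1) = (1/2)^6 = 1/64. By linearity of expectation, E[# K_4] = C(171, 4) · (1/2)^6 = 34389810 / 64 = 17194905/32 = 537340.78125.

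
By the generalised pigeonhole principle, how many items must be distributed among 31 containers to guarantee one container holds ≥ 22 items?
n = (22 − 1)·31 + 1 = 652

By the generalised pigeonhole principle, to guarantee some box contains ≥ r objects we need more than (r − 1) · k objects total. Threshold: n = (r − 1) · k + 1. With r = 22 and k = 31: n = 21 · 31 + 1 = 651 + 1 = 652. For n = 651 = 21 · 31, we can put exactly 21 objects in every box, avoiding 22 in any single one — so 652 is tight.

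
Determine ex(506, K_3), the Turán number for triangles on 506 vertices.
ex(506, K_3) = ⌊506^2/4⌋ = 64009

Mantel (1907): a triangle-free graph on n vertices has at most ⌊n^2/4⌋ edges, with equality for the complete bipartite graph K_{⌊n/2⌋, ⌈n/2⌉}. For n = 506: ⌊506^2/4⌋ = ⌊256036/4⌋ = 64009. The extremal graph is K_{253, 253}, which has 253·253 = 64009 edges.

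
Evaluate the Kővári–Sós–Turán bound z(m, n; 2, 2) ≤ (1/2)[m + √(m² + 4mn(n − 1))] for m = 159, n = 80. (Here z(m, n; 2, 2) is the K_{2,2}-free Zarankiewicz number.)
z(159, 80; 2, 2) ≤ (1/2)[159 + √(159² + 4·159·80·79)] = (1/2)[159 + √4044801] = 1085.0845

Kővári–Sós–Turán: let r_1, ..., r_159 be the row sums and z = Σ r_i the total number of 1s. Each pair of columns can share at most one row with both entries 1 (else a 2×2 all-ones block appears), so Σ_i C(r_i, 2) ≤ C(80, 2) = 3160. By convexity Σ_i C(r_i, 2) ≥ 159·C(z/159, 2) = z(z − 159)/(2·159), giving z² − 159z − 159·80·79 ≤ 0 and hence z ≤ (1/2)[159 + √(25281 + 4·1004880)] = (1/2)[159 + √4044801] ≈ (1/2)(159 + 2011.1691) = 1085.0845.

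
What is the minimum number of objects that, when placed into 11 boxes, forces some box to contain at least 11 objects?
n = (11 − 1)·11 + 1 = 111

By the generalised pigeonhole principle, to guarantee some box contains ≥ r objects we need more than (r − 1) · k objects total. Threshold: n = (r − 1) · k + 1. With r = 11 and k = 11: n = 10 · 11 + 1 = 110 + 1 = 111. For n = 110 = 10 · 11, we can put exactly 10 objects in every box, avoiding 11 in any single one — so 111 is tight.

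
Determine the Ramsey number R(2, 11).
R(2, 11) = 11

R(2, k) = k for all k ≥ 2: in a 2-colouring of K_k, either some edge is red (a red K_2) or all edges are blue (a blue K_k). And K_{10} coloured all-blue has no blue K_11, so R(2, 11) > 10. Hence R(2, 11) = 11.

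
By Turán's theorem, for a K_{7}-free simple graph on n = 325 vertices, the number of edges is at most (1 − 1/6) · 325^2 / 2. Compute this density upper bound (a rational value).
Turán density bound = (5/6) · 325^2/2 = 528125/12 ≈ 44010.4167

Turán's theorem: ex(n, K_{r+1}) is achieved by the complete r-partite Turán graph T(n, r) with parts as balanced as possible, and is at most (1 − 1/r) · n^2/2. For r = 6, n = 325: the density bound is (5/6) · 105625/2 = 528125/12 ≈ 44010.4167. The integer-valued extremum is e(T(325, 6)) = 44010, which is strictly less than the density bound 528125/12 since 6 ∤ 325 (the parts of T(325, 6) cannot all be equal).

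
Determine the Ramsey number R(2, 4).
R(2, 4) = 4

R(2, k) = k for all k ≥ 2: in a 2-colouring of K_k, either some edge is red (a red K_2) or all edges are blue (a blue K_k). And K_{3} coloured all-blue has no blue K_4, so R(2, 4) > 3. Hence R(2, 4) = 4.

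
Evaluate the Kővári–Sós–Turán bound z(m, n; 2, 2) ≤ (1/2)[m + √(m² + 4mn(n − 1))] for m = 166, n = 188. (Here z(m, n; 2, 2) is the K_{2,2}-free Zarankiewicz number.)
z(166, 188; 2, 2) ≤ (1/2)[166 + √(166² + 4·166·188·187)] = (1/2)[166 + √23371140] = 2500.1853

Kővári–Sós–Turán: let r_1, ..., r_166 be the row sums and z = Σ r_i the total number of 1s. Each pair of columns can share at most one row with both entries 1 (else a 2×2 all-ones block appears), so Σ_i C(r_i, 2) ≤ C(188, 2) = 17578. By convexity Σ_i C(r_i, 2) ≥ 166·C(z/166, 2) = z(z − 166)/(2·166), giving z² − 166z − 166·188·187 ≤ 0 and hence z ≤ (1/2)[166 + √(27556 + 4·5835896)] = (1/2)[166 + √23371140] ≈ (1/2)(166 + 4834.3707) = 2500.1853.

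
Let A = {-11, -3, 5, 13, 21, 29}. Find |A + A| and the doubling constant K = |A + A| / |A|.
K = |A + A| / |A| = 11/6

Enumerate A + A = {a + b : a, b ∈ A}. With |A| = 6, there are |A|^2 = 36 ordered sum pairs; collecting distinct values, A + A = {-22, -14, -6, 2, 10, 18, 26, 34, 42, 50, 58}, so |A + A| = 11. Thus K = 11/6. Here |A + A| = 2|A| − 1 = 11, the minimum possible — so K = 11/6 is minimal, which holds iff A is an arithmetic progression.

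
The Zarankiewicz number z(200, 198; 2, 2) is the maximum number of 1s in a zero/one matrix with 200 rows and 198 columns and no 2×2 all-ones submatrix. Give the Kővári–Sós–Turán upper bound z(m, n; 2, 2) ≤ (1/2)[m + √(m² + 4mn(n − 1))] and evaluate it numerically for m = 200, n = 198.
z(200, 198; 2, 2) ≤ (1/2)[200 + √(200² + 4·200·198·197)] = (1/2)[200 + √31244800] = 2894.8524

Kővári–Sós–Turán: let r_1, ..., r_200 be the row sums and z = Σ r_i the total number of 1s. Each pair of columns can share at most one row with both entries 1 (else a 2×2 all-ones block appears), so Σ_i C(r_i, 2) ≤ C(198, 2) = 19503. By convexity Σ_i C(r_i, 2) ≥ 200·C(z/200, 2) = z(z − 200)/(2·200), giving z² − 200z − 200·198·197 ≤ 0 and hence z ≤ (1/2)[200 + √(40000 + 4·7801200)] = (1/2)[200 + √31244800] ≈ (1/2)(200 + 5589.7048) = 2894.8524.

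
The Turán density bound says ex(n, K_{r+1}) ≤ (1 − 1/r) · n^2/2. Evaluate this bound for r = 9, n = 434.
Turán density bound = (8/9) · 434^2/2 = 753424/9 ≈ 83713.7778

Turán's theorem: ex(n, K_{r+1}) is achieved by the complete r-partite Turán graph T(n, r) with parts as balanced as possible, and is at most (1 − 1/r) · n^2/2. For r = 9, n = 434: the density bound is (8/9) · 188356/2 = 753424/9 ≈ 83713.7778. The integer-valued extremum is e(T(434, 9)) = 83713, which is strictly less than the density bound 753424/9 since 9 ∤ 434 (the parts of T(434, 9) cannot all be equal).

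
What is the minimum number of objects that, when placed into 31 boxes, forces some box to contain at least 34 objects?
n = (34 − 1)·31 + 1 = 1024

By the generalised pigeonhole principle, to guarantee some box contains ≥ r objects we need more than (r − 1) · k objects total. Threshold: n = (r − 1) · k + 1. With r = 34 and k = 31: n = 33 · 31 + 1 = 1023 + 1 = 1024. For n = 1023 = 33 · 31, we can put exactly 33 objects in every box, avoiding 34 in any single one — so 1024 is tight.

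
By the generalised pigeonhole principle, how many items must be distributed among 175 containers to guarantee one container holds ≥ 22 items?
n = (22 − 1)·175 + 1 = 3676

By the generalised pigeonhole principle, to guarantee some box contains ≥ r objects we need more than (r − 1) · k objects total. Threshold: n = (r − 1) · k + 1. With r = 22 and k = 175: n = 21 · 175 + 1 = 3675 + 1 = 3676. For n = 3675 = 21 · 175, we can put exactly 21 objects in every box, avoiding 22 in any single one — so 3676 is tight.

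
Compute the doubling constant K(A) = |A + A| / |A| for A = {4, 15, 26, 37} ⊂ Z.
K = |A + A| / |A| = 7/4

Enumerate A + A = {a + b : a, b ∈ A}. With |A| = 4, there are |A|^2 = 16 ordered sum pairs; collecting distinct values, A + A = {8, 19, 30, 41, 52, 63, 74}, so |A + A| = 7. Thus K = 7/4. Here |A + A| = 2|A| − 1 = 7, the minimum possible — so K = 7/4 is minimal, which holds iff A is an arithmetic progression.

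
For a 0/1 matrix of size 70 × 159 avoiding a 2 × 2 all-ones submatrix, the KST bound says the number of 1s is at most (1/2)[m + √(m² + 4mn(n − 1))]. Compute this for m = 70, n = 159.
z(70, 159; 2, 2) ≤ (1/2)[70 + √(70² + 4·70·159·158)] = (1/2)[70 + √7039060] = 1361.5613

Kővári–Sós–Turán: let r_1, ..., r_70 be the row sums and z = Σ r_i the total number of 1s. Each pair of columns can share at most one row with both entries 1 (else a 2×2 all-ones block appears), so Σ_i C(r_i, 2) ≤ C(159, 2) = 12561. By convexity Σ_i C(r_i, 2) ≥ 70·C(z/70, 2) = z(z − 70)/(2·70), giving z² − 70z − 70·159·158 ≤ 0 and hence z ≤ (1/2)[70 + √(4900 + 4·1758540)] = (1/2)[70 + √7039060] ≈ (1/2)(70 + 2653.1227) = 1361.5613.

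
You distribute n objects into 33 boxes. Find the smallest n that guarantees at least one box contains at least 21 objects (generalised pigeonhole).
n = (21 − 1)·33 + 1 = 661

By the generalised pigeonhole principle, to guarantee some box contains ≥ r objects we need more than (r − 1) · k objects total. Threshold: n = (r − 1) · k + 1. With r = 21 and k = 33: n = 20 · 33 + 1 = 660 + 1 = 661. For n = 660 = 20 · 33, we can put exactly 20 objects in every box, avoiding 21 in any single one — so 661 is tight.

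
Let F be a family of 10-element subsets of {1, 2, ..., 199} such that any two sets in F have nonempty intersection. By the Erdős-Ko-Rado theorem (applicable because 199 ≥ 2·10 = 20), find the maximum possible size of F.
max |F| = C(198, 9) = 1071781612741840

Erdős-Ko-Rado (1961): when n ≥ 2k, max |F| = C(n−1, k−1). The bound is attained by the star {A : i ∈ A} for any fixed i ∈ [n]. Here C(199−1, 10−1) = C(198, 9) = 1071781612741840.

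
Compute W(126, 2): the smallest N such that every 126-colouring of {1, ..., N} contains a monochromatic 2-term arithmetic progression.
W(126, 2) = 126 + 1 = 127

A 2-term AP is any pair of integers, so a monochromatic 2-AP exists iff some colour is used at least twice. With 126 colours, the colouring i ↦ i on {1, ..., 126} uses each colour once, avoiding any monochromatic pair, so W(126, 2) > 126. For {1, ..., 127}, pigeonhole forces two integers of the same colour, which form a monochromatic 2-AP. Hence W(126, 2) = 127.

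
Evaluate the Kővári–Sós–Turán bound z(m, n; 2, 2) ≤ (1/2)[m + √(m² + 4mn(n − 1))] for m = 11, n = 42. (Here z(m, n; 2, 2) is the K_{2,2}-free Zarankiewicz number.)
z(11, 42; 2, 2) ≤ (1/2)[11 + √(11² + 4·11·42·41)] = (1/2)[11 + √75889] = 143.2398

Kővári–Sós–Turán: let r_1, ..., r_11 be the row sums and z = Σ r_i the total number of 1s. Each pair of columns can share at most one row with both entries 1 (else a 2×2 all-ones block appears), so Σ_i C(r_i, 2) ≤ C(42, 2) = 861. By convexity Σ_i C(r_i, 2) ≥ 11·C(z/11, 2) = z(z − 11)/(2·11), giving z² − 11z − 11·42·41 ≤ 0 and hence z ≤ (1/2)[11 + √(121 + 4·18942)] = (1/2)[11 + √75889] ≈ (1/2)(11 + 275.4796) = 143.2398.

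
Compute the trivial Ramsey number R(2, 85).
R(2, 85) = 85

R(2, k) = k for all k ≥ 2: in a 2-colouring of K_k, either some edge is red (a red K_2) or all edges are blue (a blue K_k). And K_{84} coloured all-blue has no blue K_85, so R(2, 85) > 84. Hence R(2, 85) = 85.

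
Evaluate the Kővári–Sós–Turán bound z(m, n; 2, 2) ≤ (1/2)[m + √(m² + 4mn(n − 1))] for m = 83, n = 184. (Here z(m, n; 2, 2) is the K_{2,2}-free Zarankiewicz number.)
z(83, 184; 2, 2) ≤ (1/2)[83 + √(83² + 4·83·184·183)] = (1/2)[83 + √11185993] = 1713.7734

Kővári–Sós–Turán: let r_1, ..., r_83 be the row sums and z = Σ r_i the total number of 1s. Each pair of columns can share at most one row with both entries 1 (else a 2×2 all-ones block appears), so Σ_i C(r_i, 2) ≤ C(184, 2) = 16836. By convexity Σ_i C(r_i, 2) ≥ 83·C(z/83, 2) = z(z − 83)/(2·83), giving z² − 83z − 83·184·183 ≤ 0 and hence z ≤ (1/2)[83 + √(6889 + 4·2794776)] = (1/2)[83 + √11185993] ≈ (1/2)(83 + 3344.5468) = 1713.7734.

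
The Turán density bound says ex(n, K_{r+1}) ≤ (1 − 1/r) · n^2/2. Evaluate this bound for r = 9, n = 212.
Turán density bound = (8/9) · 212^2/2 = 179776/9 ≈ 19975.1111

Turán's theorem: ex(n, K_{r+1}) is achieved by the complete r-partite Turán graph T(n, r) with parts as balanced as possible, and is at most (1 − 1/r) · n^2/2. For r = 9, n = 212: the density bound is (8/9) · 44944/2 = 179776/9 ≈ 19975.1111. The integer-valued extremum is e(T(212, 9)) = 19974, which is strictly less than the density bound 179776/9 since 9 ∤ 212 (the parts of T(212, 9) cannot all be equal).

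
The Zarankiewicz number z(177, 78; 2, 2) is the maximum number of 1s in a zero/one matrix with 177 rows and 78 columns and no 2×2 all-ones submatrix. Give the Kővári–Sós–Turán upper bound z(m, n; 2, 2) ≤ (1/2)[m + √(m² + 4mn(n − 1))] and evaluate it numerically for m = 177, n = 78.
z(177, 78; 2, 2) ≤ (1/2)[177 + √(177² + 4·177·78·77)] = (1/2)[177 + √4283577] = 1123.3402

Kővári–Sós–Turán: let r_1, ..., r_177 be the row sums and z = Σ r_i the total number of 1s. Each pair of columns can share at most one row with both entries 1 (else a 2×2 all-ones block appears), so Σ_i C(r_i, 2) ≤ C(78, 2) = 3003. By convexity Σ_i C(r_i, 2) ≥ 177·C(z/177, 2) = z(z − 177)/(2·177), giving z² − 177z − 177·78·77 ≤ 0 and hence z ≤ (1/2)[177 + √(31329 + 4·1063062)] = (1/2)[177 + √4283577] ≈ (1/2)(177 + 2069.6804) = 1123.3402.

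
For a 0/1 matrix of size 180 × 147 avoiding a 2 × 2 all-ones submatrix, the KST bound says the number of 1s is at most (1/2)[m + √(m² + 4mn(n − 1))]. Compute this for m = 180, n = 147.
z(180, 147; 2, 2) ≤ (1/2)[180 + √(180² + 4·180·147·146)] = (1/2)[180 + √15485040] = 2057.5518

Kővári–Sós–Turán: let r_1, ..., r_180 be the row sums and z = Σ r_i the total number of 1s. Each pair of columns can share at most one row with both entries 1 (else a 2×2 all-ones block appears), so Σ_i C(r_i, 2) ≤ C(147, 2) = 10731. By convexity Σ_i C(r_i, 2) ≥ 180·C(z/180, 2) = z(z − 180)/(2·180), giving z² − 180z − 180·147·146 ≤ 0 and hence z ≤ (1/2)[180 + √(32400 + 4·3863160)] = (1/2)[180 + √15485040] ≈ (1/2)(180 + 3935.1036) = 2057.5518.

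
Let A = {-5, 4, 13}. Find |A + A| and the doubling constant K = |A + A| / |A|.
K = |A + A| / |A| = 5/3

Enumerate A + A = {a + b : a, b ∈ A}. With |A| = 3, there are |A|^2 = 9 ordered sum pairs; collecting distinct values, A + A = {-10, -1, 8, 17, 26}, so |A + A| = 5. Thus K = 5/3. Here |A + A| = 2|A| − 1 = 5, the minimum possible — so K = 5/3 is minimal, which holds iff A is an arithmetic progression.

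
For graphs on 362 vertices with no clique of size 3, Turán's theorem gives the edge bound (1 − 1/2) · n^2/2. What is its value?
Turán density bound = (1/2) · 362^2/2 = 32761

Turán's theorem: ex(n, K_{r+1}) is achieved by the complete r-partite Turán graph T(n, r) with parts as balanced as possible, and is at most (1 − 1/r) · n^2/2. For r = 2, n = 362: the density bound is (1/2) · 131044/2 = 32761. Since 2 ∣ 362, the Turán graph T(362, 2) has parts of equal size 181, and its edge count e(T(362, 2)) = 32761 attains the density bound exactly.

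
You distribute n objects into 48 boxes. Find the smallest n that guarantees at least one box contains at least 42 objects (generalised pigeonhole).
n = (42 − 1)·48 + 1 = 1969

By the generalised pigeonhole principle, to guarantee some box contains ≥ r objects we need more than (r − 1) · k objects total. Threshold: n = (r − 1) · k + 1. With r = 42 and k = 48: n = 41 · 48 + 1 = 1968 + 1 = 1969. For n = 1968 = 41 · 48, we can put exactly 41 objects in every box, avoiding 42 in any single one — so 1969 is tight.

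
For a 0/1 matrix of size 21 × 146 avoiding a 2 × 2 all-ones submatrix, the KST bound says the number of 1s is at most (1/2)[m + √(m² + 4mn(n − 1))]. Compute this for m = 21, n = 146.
z(21, 146; 2, 2) ≤ (1/2)[21 + √(21² + 4·21·146·145)] = (1/2)[21 + √1778721] = 677.3435

Kővári–Sós–Turán: let r_1, ..., r_21 be the row sums and z = Σ r_i the total number of 1s. Each pair of columns can share at most one row with both entries 1 (else a 2×2 all-ones block appears), so Σ_i C(r_i, 2) ≤ C(146, 2) = 10585. By convexity Σ_i C(r_i, 2) ≥ 21·C(z/21, 2) = z(z − 21)/(2·21), giving z² − 21z − 21·146·145 ≤ 0 and hence z ≤ (1/2)[21 + √(441 + 4·444570)] = (1/2)[21 + √1778721] ≈ (1/2)(21 + 1333.687) = 677.3435.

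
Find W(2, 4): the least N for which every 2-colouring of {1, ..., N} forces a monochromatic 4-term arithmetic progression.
W(2, 4) = 35

W(2, 4) = 35. The lower bound W(2, 4) > 34 comes from an explicit good 2-colouring of [1, 34]; the upper bound W(2, 4) ≤ 35 was verified by exhaustive search over 2-colourings of [1, 35].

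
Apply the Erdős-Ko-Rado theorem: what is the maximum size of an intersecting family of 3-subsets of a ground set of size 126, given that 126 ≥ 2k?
max |F| = C(125, 2) = 7750

Erdős-Ko-Rado (1961): when n ≥ 2k, max |F| = C(n−1, k−1). The bound is attained by the star {A : i ∈ A} for any fixed i ∈ [n]. Here C(126−1, 3−1) = C(125, 2) = 7750.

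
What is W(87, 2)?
W(87, 2) = 87 + 1 = 88

A 2-term AP is any pair of integers, so a monochromatic 2-AP exists iff some colour is used at least twice. With 87 colours, the colouring i ↦ i on {1, ..., 87} uses each colour once, avoiding any monochromatic pair, so W(87, 2) > 87. For {1, ..., 88}, pigeonhole forces two integers of the same colour, which form a monochromatic 2-AP. Hence W(87, 2) = 88.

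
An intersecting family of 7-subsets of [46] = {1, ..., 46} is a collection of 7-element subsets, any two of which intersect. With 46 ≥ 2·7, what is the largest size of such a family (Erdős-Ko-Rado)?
max |F| = C(45, 6) = 8145060

Erdős-Ko-Rado (1961): when n ≥ 2k, max |F| = C(n−1, k−1). The bound is attained by the star {A : i ∈ A} for any fixed i ∈ [n]. Here C(46−1, 7−1) = C(45, 6) = 8145060.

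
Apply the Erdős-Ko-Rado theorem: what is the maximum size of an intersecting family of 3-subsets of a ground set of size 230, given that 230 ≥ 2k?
max |F| = C(229, 2) = 26106

Erdős-Ko-Rado (1961): when n ≥ 2k, max |F| = C(n−1, k−1). The bound is attained by the star {A : i ∈ A} for any fixed i ∈ [n]. Here C(230−1, 3−1) = C(229, 2) = 26106.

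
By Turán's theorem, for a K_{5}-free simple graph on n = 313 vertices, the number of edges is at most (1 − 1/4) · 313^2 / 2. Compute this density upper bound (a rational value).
Turán density bound = (3/4) · 313^2/2 = 293907/8 ≈ 36738.375

Turán's theorem: ex(n, K_{r+1}) is achieved by the complete r-partite Turán graph T(n, r) with parts as balanced as possible, and is at most (1 − 1/r) · n^2/2. For r = 4, n = 313: the density bound is (3/4) · 97969/2 = 293907/8 ≈ 36738.375. The integer-valued extremum is e(T(313, 4)) = 36738, which is strictly less than the density bound 293907/8 since 4 ∤ 313 (the parts of T(313, 4) cannot all be equal).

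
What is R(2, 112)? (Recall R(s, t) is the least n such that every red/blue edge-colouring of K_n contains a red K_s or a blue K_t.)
R(2, 112) = 112

R(2, k) = k for all k ≥ 2: in a 2-colouring of K_k, either some edge is red (a red K_2) or all edges are blue (a blue K_k). And K_{111} coloured all-blue has no blue K_112, so R(2, 112) > 111. Hence R(2, 112) = 112.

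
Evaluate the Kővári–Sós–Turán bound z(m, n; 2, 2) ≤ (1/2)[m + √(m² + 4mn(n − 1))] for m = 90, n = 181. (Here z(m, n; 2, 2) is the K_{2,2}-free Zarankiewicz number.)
z(90, 181; 2, 2) ≤ (1/2)[90 + √(90² + 4·90·181·180)] = (1/2)[90 + √11736900] = 1757.958

Kővári–Sós–Turán: let r_1, ..., r_90 be the row sums and z = Σ r_i the total number of 1s. Each pair of columns can share at most one row with both entries 1 (else a 2×2 all-ones block appears), so Σ_i C(r_i, 2) ≤ C(181, 2) = 16290. By convexity Σ_i C(r_i, 2) ≥ 90·C(z/90, 2) = z(z − 90)/(2·90), giving z² − 90z − 90·181·180 ≤ 0 and hence z ≤ (1/2)[90 + √(8100 + 4·2932200)] = (1/2)[90 + √11736900] ≈ (1/2)(90 + 3425.9159) = 1757.958.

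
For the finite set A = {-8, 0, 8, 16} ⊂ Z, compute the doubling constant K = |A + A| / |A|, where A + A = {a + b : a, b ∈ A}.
K = |A + A| / |A| = 7/4

Enumerate A + A = {a + b : a, b ∈ A}. With |A| = 4, there are |A|^2 = 16 ordered sum pairs; collecting distinct values, A + A = {-16, -8, 0, 8, 16, 24, 32}, so |A + A| = 7. Thus K = 7/4. Here |A + A| = 2|A| − 1 = 7, the minimum possible — so K = 7/4 is minimal, which holds iff A is an arithmetic progression.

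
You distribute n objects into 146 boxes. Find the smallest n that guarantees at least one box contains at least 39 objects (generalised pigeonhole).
n = (39 − 1)·146 + 1 = 5549

By the generalised pigeonhole principle, to guarantee some box contains ≥ r objects we need more than (r − 1) · k objects total. Threshold: n = (r − 1) · k + 1. With r = 39 and k = 146: n = 38 · 146 + 1 = 5548 + 1 = 5549. For n = 5548 = 38 · 146, we can put exactly 38 objects in every box, avoiding 39 in any single one — so 5549 is tight.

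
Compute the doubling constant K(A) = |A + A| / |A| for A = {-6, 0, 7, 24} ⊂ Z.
K = |A + A| / |A| = 10/4 = 5/2

Enumerate A + A = {a + b : a, b ∈ A}. With |A| = 4, there are |A|^2 = 16 ordered sum pairs; collecting distinct values, A + A = {-12, -6, 0, 1, 7, 14, 18, 24, 31, 48}, so |A + A| = 10. Thus K = 10/4 = 5/2. For comparison, the minimum possible |A + A| over all 4-element sets is 2·4 − 1 = 7 (so min K = 7/4), attained only by arithmetic progressions.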